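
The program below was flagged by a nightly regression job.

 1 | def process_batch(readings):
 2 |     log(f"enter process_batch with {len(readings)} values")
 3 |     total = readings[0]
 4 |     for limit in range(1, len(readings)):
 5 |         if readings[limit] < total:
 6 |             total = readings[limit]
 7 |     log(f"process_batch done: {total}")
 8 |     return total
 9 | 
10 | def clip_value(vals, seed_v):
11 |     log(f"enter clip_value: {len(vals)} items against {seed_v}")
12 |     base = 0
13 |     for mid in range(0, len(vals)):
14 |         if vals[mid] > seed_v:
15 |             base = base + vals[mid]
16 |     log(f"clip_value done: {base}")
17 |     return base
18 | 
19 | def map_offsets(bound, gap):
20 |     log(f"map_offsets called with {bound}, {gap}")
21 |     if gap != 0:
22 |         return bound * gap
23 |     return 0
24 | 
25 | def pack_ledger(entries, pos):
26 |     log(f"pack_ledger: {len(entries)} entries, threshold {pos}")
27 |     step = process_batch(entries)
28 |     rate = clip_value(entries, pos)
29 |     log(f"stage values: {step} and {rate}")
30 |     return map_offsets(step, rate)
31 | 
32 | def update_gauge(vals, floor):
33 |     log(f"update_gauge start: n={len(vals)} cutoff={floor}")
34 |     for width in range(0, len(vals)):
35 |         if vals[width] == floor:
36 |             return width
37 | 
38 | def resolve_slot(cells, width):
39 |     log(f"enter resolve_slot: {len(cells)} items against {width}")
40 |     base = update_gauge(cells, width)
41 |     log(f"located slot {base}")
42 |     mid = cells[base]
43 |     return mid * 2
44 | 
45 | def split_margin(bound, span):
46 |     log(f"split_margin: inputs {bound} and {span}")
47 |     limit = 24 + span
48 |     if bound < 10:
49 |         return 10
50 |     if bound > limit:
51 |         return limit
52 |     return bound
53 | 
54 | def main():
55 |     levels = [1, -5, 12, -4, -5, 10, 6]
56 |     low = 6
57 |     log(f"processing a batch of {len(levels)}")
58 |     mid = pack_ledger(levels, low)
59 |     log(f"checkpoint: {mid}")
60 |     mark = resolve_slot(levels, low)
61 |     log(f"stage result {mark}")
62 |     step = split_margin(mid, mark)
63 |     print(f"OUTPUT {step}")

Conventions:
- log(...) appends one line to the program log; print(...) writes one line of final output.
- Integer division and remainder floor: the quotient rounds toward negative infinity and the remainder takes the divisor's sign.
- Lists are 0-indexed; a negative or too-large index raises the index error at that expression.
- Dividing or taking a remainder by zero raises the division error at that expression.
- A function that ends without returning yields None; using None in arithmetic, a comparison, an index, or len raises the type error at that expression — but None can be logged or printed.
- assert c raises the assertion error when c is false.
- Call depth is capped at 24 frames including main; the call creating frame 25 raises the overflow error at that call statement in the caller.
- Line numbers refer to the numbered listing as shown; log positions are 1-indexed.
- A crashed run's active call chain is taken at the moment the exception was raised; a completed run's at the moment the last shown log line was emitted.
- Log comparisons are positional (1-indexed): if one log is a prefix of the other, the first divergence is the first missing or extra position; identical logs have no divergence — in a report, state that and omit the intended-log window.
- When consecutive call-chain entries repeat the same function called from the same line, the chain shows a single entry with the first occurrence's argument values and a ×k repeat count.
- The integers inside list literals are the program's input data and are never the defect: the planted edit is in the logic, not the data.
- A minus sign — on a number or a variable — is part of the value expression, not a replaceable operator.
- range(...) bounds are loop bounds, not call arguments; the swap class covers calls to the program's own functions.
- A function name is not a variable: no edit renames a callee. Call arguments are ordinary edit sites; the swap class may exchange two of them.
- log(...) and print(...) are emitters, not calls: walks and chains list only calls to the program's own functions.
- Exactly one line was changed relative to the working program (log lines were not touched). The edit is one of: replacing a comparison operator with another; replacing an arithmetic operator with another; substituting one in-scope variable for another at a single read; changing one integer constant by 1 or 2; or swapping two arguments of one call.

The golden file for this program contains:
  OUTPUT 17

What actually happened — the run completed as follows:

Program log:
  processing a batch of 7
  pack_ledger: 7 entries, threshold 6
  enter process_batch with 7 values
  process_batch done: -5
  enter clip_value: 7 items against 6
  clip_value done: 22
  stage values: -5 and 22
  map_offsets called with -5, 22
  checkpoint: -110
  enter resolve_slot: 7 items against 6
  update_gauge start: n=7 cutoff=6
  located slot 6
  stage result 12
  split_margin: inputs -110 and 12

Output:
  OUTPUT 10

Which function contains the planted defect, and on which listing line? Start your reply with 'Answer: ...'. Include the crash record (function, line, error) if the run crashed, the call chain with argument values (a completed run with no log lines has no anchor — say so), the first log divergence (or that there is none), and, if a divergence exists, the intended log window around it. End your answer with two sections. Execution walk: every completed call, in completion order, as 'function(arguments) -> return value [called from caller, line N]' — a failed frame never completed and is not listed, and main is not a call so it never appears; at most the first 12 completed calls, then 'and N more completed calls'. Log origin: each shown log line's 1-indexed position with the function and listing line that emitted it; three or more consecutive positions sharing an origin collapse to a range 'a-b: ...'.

Answer: the defect is in map_offsets at line 22.
The tell: The earliest visible damage is log position 9 — 'checkpoint: -110' rather than the intended 'checkpoint: 17'.
Call chain: main -> split_margin(-110, 12) (called at line 62).
First divergence: position 9; shown 'checkpoint: -110' vs intended 'checkpoint: 17'.
Intended log window:
  7: stage values: -5 and 22
  8: map_offsets called with -5, 22
  9: checkpoint: 17
  10: enter resolve_slot: 7 items against 6
Execution walk:
  process_batch([1, -5, 12, -4, -5, 10, 6]) -> -5  [called from pack_ledger, line 27]
  clip_value([1, -5, 12, -4, -5, 10, 6], 6) -> 22  [called from pack_ledger, line 28]
  map_offsets(-5, 22) -> -110  [called from pack_ledger, line 30]
  pack_ledger([1, -5, 12, -4, -5, 10, 6], 6) -> -110  [called from main, line 58]
  update_gauge([1, -5, 12, -4, -5, 10, 6], 6) -> 6  [called from resolve_slot, line 40]
  resolve_slot([1, -5, 12, -4, -5, 10, 6], 6) -> 12  [called from main, line 60]
  split_margin(-110, 12) -> 10  [called from main, line 62]
Log origin:
  1: emitted by main (line 57)
  2: emitted by pack_ledger (line 26)
  3: emitted by process_batch (line 2)
  4: emitted by process_batch (line 7)
  5: emitted by clip_value (line 11)
  6: emitted by clip_value (line 16)
  7: emitted by pack_ledger (line 29)
  8: emitted by map_offsets (line 20)
  9: emitted by main (line 59)
  10: emitted by resolve_slot (line 39)
  11: emitted by update_gauge (line 33)
  12: emitted by resolve_slot (line 41)
  13: emitted by main (line 61)
  14: emitted by split_margin (line 46)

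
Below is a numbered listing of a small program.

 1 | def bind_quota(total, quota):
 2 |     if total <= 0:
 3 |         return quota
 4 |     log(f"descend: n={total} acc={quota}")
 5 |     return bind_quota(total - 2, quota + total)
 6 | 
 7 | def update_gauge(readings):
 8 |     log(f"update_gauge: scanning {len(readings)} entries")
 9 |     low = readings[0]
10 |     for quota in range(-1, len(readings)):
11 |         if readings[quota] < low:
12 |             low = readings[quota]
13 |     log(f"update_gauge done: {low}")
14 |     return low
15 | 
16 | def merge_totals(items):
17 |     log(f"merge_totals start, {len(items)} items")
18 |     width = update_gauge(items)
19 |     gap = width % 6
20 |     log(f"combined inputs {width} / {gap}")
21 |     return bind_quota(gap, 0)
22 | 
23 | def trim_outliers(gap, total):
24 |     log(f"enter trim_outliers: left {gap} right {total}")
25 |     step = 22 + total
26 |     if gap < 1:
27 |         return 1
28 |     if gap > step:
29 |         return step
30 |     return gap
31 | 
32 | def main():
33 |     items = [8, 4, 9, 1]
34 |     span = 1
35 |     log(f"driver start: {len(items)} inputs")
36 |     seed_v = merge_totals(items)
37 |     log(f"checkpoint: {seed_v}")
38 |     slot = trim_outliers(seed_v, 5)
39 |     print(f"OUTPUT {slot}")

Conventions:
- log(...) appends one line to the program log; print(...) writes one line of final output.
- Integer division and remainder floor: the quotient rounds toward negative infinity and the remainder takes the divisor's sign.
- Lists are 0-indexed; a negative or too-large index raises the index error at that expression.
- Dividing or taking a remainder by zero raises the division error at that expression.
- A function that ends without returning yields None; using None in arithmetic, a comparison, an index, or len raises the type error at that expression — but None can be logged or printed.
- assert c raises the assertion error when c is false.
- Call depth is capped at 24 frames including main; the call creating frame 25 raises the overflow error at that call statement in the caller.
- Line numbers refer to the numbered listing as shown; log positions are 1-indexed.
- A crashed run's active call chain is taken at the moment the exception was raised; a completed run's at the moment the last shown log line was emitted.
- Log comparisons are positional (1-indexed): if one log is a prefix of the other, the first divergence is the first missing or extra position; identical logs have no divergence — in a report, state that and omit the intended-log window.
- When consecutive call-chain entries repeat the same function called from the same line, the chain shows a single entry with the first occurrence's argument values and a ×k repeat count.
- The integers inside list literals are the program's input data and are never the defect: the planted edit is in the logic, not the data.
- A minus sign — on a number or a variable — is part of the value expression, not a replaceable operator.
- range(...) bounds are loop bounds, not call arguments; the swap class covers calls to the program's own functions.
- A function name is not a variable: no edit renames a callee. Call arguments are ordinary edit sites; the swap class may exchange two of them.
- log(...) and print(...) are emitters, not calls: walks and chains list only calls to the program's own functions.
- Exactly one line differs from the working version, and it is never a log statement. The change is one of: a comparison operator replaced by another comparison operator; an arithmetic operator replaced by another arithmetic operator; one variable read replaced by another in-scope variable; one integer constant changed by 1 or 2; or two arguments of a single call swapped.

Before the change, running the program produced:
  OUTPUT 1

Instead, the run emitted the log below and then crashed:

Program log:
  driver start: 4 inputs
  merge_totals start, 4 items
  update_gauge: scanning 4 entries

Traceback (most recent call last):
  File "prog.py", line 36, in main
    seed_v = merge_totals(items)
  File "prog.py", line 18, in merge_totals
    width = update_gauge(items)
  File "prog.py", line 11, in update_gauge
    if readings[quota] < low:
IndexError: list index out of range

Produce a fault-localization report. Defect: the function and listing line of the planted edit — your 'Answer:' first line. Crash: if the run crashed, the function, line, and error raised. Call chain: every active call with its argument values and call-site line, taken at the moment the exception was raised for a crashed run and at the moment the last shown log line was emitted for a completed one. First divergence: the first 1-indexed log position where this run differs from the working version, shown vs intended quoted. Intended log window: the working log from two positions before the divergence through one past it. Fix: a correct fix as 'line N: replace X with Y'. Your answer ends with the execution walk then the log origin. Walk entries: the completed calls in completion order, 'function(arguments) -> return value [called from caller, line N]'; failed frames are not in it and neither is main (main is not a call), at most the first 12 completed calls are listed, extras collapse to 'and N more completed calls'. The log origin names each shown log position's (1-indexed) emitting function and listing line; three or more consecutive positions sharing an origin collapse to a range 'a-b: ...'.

Answer: the defect is in update_gauge at line 10.
Core observation: After 3 matching log lines the faulty run goes silent, while the working version continues with 'update_gauge done: 1'.
Crash: update_gauge, line 11, IndexError.
Call chain: main -> merge_totals([8, 4, 9, 1]) (called at line 36) -> update_gauge([8, 4, 9, 1]) (called at line 18).
First divergence: position 4 — after 3 matching lines the faulty run goes silent; intended next line 'update_gauge done: 1'.
Intended log window:
  2: merge_totals start, 4 items
  3: update_gauge: scanning 4 entries
  4: update_gauge done: 1
  5: combined inputs 1 / 1
Execution walk:
  (no call completed)
Log line origins:
  1: emitted by main (line 35)
  2: emitted by merge_totals (line 17)
  3: emitted by update_gauge (line 8)
A correct fix: line 10: replace `-1` with `1`.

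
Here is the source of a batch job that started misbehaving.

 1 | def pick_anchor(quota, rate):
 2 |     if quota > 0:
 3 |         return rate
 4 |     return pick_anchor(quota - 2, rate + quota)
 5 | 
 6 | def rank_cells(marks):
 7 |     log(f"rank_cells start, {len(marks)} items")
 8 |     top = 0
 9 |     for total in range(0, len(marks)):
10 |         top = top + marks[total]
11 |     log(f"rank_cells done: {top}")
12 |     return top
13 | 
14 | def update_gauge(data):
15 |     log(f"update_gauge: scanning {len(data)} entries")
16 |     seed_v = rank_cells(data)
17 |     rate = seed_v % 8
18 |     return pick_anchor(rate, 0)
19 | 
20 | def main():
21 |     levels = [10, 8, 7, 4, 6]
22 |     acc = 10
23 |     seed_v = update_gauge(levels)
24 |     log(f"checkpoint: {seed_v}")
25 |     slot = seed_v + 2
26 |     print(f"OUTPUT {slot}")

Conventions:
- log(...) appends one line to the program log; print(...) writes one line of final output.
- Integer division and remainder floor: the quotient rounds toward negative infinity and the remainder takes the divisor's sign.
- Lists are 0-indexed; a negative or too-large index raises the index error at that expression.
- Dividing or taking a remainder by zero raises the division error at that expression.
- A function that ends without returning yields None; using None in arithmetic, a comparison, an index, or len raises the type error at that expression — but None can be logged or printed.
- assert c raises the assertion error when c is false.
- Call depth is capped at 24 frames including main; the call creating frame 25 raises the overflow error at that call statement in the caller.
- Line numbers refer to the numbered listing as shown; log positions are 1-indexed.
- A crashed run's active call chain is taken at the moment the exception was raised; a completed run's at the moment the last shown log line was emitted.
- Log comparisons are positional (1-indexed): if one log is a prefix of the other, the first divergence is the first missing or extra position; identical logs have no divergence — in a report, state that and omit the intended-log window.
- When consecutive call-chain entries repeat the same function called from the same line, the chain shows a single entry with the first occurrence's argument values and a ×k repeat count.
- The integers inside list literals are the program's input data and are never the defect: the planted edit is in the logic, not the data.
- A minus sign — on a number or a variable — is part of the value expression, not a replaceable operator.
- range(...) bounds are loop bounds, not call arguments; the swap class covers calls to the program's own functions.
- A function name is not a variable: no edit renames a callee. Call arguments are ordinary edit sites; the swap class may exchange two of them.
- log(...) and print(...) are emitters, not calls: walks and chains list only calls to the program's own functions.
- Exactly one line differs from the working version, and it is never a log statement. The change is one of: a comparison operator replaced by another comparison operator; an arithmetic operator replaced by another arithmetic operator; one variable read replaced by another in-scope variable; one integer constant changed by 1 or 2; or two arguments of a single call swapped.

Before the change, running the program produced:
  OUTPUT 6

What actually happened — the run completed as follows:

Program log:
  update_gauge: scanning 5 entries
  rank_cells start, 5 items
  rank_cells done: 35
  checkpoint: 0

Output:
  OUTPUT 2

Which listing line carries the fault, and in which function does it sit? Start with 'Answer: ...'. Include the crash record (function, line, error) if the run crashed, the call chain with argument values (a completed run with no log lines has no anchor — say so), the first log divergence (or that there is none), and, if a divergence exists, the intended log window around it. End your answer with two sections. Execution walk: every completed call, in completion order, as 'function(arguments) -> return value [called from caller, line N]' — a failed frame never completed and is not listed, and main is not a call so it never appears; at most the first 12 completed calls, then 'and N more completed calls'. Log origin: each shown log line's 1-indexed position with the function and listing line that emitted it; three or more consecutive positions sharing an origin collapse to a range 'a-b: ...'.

Answer: the defect is in pick_anchor at line 2.
Key fact: Log line 4 is where behavior first shows: 'checkpoint: 0' appears instead of 'checkpoint: 4'.
Call chain: main.
First divergence: position 4 — shown 'checkpoint: 0', intended 'checkpoint: 4'.
Intended log window:
  2: rank_cells start, 5 items
  3: rank_cells done: 35
  4: checkpoint: 4
Execution walk:
  rank_cells([10, 8, 7, 4, 6]) -> 35  [called from update_gauge, line 16]
  pick_anchor(3, 0) -> 0  [called from update_gauge, line 18]
  update_gauge([10, 8, 7, 4, 6]) -> 0  [called from main, line 23]
Origin of each log line:
  1: emitted by update_gauge (line 15)
  2: emitted by rank_cells (line 7)
  3: emitted by rank_cells (line 11)
  4: emitted by main (line 24)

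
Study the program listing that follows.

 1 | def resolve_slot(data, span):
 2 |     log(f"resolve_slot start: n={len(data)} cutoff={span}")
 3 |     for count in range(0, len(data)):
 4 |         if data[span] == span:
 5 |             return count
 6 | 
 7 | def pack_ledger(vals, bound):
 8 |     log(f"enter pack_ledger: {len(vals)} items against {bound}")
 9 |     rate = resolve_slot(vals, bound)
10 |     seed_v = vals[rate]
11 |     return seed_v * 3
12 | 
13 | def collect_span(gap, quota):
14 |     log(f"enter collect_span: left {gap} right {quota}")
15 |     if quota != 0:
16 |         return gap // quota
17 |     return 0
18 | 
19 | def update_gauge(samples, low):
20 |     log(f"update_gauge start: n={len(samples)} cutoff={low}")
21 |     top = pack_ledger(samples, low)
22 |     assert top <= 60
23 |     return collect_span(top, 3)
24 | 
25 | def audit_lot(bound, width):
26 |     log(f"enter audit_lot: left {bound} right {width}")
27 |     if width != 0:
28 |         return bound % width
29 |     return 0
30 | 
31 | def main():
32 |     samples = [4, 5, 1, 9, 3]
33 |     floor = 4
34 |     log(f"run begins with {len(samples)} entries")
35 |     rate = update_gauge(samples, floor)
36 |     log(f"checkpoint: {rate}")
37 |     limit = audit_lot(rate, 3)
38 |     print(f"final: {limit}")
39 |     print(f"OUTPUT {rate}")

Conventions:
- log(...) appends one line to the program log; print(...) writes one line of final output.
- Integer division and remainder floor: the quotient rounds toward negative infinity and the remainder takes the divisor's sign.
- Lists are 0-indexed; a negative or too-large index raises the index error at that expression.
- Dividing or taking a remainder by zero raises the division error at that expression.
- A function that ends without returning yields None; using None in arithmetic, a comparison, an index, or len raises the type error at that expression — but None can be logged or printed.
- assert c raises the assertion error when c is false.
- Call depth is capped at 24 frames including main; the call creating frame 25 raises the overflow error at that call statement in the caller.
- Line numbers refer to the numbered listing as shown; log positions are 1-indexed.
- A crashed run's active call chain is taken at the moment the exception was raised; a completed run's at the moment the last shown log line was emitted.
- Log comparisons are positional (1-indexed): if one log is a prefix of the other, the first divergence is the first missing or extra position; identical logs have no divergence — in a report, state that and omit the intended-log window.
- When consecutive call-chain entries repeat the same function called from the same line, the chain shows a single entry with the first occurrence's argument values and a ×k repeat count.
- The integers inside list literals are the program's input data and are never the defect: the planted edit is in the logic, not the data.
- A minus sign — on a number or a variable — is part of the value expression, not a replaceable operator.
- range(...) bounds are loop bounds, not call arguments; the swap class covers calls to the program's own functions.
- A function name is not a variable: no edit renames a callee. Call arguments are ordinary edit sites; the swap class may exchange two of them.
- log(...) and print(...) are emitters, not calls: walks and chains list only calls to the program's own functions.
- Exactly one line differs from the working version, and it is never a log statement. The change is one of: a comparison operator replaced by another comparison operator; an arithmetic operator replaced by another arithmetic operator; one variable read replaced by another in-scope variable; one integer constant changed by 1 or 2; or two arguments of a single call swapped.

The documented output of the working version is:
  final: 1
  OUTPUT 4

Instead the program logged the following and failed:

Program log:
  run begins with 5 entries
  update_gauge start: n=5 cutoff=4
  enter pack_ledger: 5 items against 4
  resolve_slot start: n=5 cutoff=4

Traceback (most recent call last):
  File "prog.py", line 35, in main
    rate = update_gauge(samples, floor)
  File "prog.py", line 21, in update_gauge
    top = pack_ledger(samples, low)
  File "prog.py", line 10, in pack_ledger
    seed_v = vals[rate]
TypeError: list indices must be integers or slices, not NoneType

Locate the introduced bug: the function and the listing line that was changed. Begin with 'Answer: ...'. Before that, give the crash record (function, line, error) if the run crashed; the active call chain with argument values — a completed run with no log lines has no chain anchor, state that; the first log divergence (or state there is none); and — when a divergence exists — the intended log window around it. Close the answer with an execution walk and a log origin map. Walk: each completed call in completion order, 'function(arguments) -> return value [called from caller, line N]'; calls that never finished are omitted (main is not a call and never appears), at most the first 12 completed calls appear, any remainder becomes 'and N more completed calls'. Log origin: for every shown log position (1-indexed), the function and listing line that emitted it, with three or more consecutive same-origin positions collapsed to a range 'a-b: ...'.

Answer: the defect is in resolve_slot at line 4.
Core observation: The log ends early — 4 lines, where the working version next logs 'enter collect_span: left 12 right 3'.
Crash: pack_ledger, line 10, TypeError.
Call chain: main -> update_gauge([4, 5, 1, 9, 3], 4) (called at line 35) -> pack_ledger([4, 5, 1, 9, 3], 4) (called at line 21).
First divergence: position 5 (shown log ended at 4 lines; the working version continues: 'enter collect_span: left 12 right 3').
Intended log window:
  3: enter pack_ledger: 5 items against 4
  4: resolve_slot start: n=5 cutoff=4
  5: enter collect_span: left 12 right 3
  6: checkpoint: 4
Execution walk:
  resolve_slot([4, 5, 1, 9, 3], 4) -> None  [called from pack_ledger, line 9]
Log origin:
  1: logged in main at line 34
  2: logged in update_gauge at line 20
  3: logged in pack_ledger at line 8
  4: logged in resolve_slot at line 2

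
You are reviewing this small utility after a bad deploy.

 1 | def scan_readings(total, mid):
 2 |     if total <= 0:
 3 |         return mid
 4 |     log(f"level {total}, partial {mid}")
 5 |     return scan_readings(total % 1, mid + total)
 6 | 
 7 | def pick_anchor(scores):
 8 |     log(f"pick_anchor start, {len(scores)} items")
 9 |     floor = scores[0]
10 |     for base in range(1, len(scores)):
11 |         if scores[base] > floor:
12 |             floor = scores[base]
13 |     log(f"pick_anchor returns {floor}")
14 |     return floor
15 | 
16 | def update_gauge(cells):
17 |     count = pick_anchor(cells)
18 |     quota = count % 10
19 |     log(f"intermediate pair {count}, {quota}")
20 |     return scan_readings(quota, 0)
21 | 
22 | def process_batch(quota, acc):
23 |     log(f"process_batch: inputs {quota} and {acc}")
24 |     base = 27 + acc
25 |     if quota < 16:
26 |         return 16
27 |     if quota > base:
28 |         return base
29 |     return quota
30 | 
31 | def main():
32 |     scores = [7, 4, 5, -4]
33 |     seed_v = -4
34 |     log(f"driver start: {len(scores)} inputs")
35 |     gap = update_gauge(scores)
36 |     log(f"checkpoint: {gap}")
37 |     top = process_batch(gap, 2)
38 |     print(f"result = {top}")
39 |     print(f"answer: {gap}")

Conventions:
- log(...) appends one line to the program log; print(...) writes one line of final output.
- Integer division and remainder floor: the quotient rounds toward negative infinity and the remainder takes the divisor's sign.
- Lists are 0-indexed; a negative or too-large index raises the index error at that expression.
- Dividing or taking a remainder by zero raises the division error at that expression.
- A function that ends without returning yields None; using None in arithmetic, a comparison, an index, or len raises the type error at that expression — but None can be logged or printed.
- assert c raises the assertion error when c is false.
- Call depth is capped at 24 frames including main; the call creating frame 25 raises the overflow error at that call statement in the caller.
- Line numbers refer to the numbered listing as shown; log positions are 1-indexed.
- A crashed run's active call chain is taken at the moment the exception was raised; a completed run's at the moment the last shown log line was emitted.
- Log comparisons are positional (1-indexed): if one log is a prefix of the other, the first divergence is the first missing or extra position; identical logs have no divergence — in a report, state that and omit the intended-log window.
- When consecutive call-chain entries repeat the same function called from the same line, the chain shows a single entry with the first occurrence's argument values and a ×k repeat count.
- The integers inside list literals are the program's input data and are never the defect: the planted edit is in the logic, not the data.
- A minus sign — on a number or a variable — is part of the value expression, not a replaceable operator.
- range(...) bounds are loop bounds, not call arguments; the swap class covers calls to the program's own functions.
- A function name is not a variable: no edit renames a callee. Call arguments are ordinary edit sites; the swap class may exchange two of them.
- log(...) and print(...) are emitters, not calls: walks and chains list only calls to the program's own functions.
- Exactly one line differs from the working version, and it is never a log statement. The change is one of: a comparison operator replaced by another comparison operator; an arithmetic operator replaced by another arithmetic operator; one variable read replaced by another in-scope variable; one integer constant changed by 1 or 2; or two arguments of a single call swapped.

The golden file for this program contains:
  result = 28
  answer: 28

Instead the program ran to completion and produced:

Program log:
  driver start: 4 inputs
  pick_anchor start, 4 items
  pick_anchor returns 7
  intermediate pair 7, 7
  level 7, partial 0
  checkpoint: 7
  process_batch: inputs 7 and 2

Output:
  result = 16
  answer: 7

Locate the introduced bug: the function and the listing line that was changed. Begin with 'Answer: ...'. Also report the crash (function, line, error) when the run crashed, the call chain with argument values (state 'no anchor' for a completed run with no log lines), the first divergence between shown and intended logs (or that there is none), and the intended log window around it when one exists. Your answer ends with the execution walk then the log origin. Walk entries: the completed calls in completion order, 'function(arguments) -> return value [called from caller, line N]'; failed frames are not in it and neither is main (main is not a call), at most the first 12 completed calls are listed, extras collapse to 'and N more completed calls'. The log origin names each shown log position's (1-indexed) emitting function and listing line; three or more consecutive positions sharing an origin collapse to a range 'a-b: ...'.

Answer: the defect is in scan_readings at line 5.
Core observation: Log line 6 is where behavior first shows: 'checkpoint: 7' appears instead of 'level 6, partial 7'.
Call chain: main -> process_batch(7, 2) (called at line 37).
First divergence: at position 6 the run shows 'checkpoint: 7' where the working version logs 'level 6, partial 7'.
Intended log window:
  4: intermediate pair 7, 7
  5: level 7, partial 0
  6: level 6, partial 7
  7: level 5, partial 13
Execution walk:
  pick_anchor([7, 4, 5, -4]) -> 7  [called from update_gauge, line 17]
  scan_readings(0, 7) -> 7  [called from scan_readings, line 5]
  scan_readings(7, 0) -> 7  [called from update_gauge, line 20]
  update_gauge([7, 4, 5, -4]) -> 7  [called from main, line 35]
  process_batch(7, 2) -> 16  [called from main, line 37]
Origin of each log line:
  1: emitted by main (line 34)
  2: emitted by pick_anchor (line 8)
  3: emitted by pick_anchor (line 13)
  4: emitted by update_gauge (line 19)
  5: emitted by scan_readings (line 4)
  6: emitted by main (line 36)
  7: emitted by process_batch (line 23)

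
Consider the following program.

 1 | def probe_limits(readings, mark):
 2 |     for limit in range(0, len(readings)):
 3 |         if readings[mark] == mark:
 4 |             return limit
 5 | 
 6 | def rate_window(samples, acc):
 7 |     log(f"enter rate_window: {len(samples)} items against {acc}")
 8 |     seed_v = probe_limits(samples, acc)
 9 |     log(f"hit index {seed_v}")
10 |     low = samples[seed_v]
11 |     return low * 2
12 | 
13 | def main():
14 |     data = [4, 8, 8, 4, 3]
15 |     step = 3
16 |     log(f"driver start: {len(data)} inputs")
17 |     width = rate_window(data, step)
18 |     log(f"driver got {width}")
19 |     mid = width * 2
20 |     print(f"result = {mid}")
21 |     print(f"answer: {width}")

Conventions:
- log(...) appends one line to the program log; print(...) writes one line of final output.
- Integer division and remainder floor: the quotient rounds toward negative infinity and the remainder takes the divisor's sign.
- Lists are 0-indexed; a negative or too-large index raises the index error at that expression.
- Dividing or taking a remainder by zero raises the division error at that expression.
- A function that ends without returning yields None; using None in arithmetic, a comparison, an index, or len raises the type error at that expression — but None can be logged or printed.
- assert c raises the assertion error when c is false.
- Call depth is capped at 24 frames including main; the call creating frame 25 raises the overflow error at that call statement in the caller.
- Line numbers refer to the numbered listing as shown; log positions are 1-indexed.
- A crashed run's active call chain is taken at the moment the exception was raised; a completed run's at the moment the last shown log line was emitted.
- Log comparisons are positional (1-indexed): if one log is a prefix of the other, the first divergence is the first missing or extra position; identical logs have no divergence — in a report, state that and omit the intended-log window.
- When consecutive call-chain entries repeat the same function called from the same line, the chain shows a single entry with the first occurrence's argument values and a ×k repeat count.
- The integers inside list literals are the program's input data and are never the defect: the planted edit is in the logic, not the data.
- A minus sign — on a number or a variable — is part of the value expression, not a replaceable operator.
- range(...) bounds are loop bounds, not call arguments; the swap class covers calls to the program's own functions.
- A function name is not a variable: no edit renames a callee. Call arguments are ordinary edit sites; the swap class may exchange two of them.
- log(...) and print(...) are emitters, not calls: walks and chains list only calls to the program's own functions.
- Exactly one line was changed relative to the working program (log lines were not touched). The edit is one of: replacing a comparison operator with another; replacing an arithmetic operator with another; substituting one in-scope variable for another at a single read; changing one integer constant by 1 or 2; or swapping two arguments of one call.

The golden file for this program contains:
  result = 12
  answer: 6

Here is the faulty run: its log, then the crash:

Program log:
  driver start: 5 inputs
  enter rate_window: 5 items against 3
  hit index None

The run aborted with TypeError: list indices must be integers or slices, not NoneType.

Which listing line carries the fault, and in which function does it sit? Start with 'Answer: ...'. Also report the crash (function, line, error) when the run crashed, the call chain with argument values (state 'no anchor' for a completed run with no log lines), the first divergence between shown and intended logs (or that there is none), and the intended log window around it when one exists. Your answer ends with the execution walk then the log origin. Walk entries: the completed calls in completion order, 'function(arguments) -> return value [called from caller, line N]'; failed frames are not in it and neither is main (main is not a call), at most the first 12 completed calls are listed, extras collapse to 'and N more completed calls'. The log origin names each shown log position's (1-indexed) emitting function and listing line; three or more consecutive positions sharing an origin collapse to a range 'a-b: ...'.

Answer: the defect is in probe_limits at line 3.
Key fact: The log first diverges at position 3: the faulty run prints 'hit index None' where the working version prints 'hit index 4'.
Crash: rate_window, line 10, TypeError.
Call chain: main -> rate_window([4, 8, 8, 4, 3], 3) (called at line 17).
First divergence: position 3 — shown 'hit index None', intended 'hit index 4'.
Intended log window:
  1: driver start: 5 inputs
  2: enter rate_window: 5 items against 3
  3: hit index 4
  4: driver got 6
Execution walk:
  probe_limits([4, 8, 8, 4, 3], 3) -> None  [called from rate_window, line 8]
Origin of each log line:
  1 — main, line 16
  2 — rate_window, line 7
  3 — rate_window, line 9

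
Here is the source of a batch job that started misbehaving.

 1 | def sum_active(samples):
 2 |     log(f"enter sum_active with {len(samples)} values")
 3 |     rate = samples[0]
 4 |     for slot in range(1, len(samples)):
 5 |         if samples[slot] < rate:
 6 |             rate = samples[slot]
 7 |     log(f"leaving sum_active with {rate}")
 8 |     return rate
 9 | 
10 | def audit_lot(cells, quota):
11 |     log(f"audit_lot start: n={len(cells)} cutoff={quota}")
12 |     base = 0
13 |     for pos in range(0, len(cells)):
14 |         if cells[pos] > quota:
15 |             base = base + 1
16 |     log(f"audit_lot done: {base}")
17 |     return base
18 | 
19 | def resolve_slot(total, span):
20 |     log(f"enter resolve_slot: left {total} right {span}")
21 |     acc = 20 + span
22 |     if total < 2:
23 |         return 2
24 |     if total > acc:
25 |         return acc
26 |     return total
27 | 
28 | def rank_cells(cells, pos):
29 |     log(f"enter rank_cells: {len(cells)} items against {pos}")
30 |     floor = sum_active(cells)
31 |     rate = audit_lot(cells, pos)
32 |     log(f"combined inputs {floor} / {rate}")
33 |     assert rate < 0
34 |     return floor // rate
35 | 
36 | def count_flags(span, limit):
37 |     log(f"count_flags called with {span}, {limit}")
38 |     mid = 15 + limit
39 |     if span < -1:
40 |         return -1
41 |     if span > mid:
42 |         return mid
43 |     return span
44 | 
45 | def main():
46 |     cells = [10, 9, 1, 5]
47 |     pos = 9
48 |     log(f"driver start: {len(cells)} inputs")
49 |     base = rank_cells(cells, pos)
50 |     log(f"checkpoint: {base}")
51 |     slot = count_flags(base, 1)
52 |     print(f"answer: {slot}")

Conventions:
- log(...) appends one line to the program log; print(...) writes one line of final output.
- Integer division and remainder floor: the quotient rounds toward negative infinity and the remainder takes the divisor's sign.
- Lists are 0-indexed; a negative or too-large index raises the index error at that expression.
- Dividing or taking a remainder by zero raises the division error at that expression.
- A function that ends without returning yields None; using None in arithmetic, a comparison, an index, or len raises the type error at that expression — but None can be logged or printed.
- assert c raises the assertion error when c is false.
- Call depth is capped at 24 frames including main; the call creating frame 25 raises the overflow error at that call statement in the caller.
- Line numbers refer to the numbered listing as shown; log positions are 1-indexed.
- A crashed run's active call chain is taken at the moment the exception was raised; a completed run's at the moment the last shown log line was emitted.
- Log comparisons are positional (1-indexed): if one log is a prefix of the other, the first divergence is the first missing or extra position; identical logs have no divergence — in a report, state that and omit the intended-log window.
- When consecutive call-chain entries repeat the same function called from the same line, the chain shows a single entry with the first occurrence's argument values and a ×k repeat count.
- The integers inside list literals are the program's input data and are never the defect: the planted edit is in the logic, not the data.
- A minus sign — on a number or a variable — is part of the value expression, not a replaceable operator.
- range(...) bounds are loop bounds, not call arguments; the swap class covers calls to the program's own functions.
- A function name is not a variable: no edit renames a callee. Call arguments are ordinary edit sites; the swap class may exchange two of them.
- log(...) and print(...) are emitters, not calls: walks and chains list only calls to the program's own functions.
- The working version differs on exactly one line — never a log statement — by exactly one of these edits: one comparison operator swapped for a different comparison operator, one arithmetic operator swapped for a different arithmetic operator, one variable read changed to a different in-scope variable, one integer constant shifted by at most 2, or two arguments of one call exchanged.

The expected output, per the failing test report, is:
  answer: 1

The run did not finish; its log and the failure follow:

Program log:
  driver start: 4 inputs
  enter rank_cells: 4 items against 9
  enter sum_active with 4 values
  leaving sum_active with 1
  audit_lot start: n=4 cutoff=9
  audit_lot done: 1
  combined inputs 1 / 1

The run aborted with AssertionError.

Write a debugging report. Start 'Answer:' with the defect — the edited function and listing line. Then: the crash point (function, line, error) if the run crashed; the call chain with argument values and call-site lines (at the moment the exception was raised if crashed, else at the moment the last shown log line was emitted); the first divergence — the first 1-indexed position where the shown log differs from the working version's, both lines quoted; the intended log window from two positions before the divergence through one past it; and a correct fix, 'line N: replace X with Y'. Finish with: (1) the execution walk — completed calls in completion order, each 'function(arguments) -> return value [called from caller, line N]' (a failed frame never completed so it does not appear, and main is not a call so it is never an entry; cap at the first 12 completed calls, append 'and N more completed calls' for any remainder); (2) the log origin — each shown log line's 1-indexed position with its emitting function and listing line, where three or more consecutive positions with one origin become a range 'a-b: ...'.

Answer: the defect is in rank_cells at line 33.
Core observation: After 7 matching log lines the faulty run goes silent, while the working version continues with 'checkpoint: 1'.
Crash: rank_cells, line 33, AssertionError.
Call chain: main -> rank_cells([10, 9, 1, 5], 9) (called at line 49).
First divergence: position 8 — the faulty run's log ends after 7 lines; the working version continues with 'checkpoint: 1'.
Intended log window:
  6: audit_lot done: 1
  7: combined inputs 1 / 1
  8: checkpoint: 1
  9: count_flags called with 1, 1
Execution walk:
  sum_active([10, 9, 1, 5]) -> 1  [called from rank_cells, line 30]
  audit_lot([10, 9, 1, 5], 9) -> 1  [called from rank_cells, line 31]
Log origins:
  1 — main, line 48
  2 — rank_cells, line 29
  3 — sum_active, line 2
  4 — sum_active, line 7
  5 — audit_lot, line 11
  6 — audit_lot, line 16
  7 — rank_cells, line 32
A correct fix: line 33: replace `<` with `>`.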